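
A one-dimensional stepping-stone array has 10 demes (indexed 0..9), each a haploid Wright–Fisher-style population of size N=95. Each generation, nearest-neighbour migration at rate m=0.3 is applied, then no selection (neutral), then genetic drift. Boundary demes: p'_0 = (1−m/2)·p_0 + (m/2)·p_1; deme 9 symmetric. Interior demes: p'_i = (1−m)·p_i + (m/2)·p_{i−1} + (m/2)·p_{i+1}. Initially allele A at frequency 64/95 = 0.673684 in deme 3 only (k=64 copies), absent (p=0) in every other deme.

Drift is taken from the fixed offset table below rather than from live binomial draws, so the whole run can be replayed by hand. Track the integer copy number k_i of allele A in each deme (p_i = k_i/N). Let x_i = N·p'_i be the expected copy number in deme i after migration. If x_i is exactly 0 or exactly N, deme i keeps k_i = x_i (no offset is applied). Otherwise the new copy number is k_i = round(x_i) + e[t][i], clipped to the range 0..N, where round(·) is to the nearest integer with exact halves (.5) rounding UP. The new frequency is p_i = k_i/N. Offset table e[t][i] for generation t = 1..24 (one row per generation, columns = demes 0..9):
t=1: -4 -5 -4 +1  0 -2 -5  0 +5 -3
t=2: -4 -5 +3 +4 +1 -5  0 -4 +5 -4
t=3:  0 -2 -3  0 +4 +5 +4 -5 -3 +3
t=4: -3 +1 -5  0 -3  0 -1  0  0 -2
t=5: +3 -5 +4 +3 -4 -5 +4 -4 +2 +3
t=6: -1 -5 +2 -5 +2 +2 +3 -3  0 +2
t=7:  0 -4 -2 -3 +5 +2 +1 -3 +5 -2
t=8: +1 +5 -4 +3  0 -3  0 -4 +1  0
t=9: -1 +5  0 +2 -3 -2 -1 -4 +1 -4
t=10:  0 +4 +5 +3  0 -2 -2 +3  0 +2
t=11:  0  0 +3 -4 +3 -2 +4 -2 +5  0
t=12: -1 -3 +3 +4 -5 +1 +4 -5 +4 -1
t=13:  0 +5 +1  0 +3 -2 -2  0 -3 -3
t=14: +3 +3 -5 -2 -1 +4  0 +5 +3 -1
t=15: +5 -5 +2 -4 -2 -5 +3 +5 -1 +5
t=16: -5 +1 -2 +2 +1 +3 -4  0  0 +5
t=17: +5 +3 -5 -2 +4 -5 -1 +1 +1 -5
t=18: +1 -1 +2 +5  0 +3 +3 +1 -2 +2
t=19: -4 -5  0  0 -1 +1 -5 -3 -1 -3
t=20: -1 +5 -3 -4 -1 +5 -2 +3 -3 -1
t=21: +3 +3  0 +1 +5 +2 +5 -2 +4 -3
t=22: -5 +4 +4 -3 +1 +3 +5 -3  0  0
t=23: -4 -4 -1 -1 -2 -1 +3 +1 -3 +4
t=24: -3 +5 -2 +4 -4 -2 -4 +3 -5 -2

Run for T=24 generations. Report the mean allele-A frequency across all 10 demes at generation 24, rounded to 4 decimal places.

0.1021

t=0: k=[0 0 0 64 0 0 0 0 0 0]
t=1: x=[0.0000 0.0000 9.6000 44.8000 9.6000 0.0000 0.0000 0.0000 0.0000 0.0000] k=[0 0 6 46 10 0 0 0 0 0]
t=2: x=[0.0000 0.9000 11.1000 34.6000 13.9000 1.5000 0.0000 0.0000 0.0000 0.0000] k=[0 0 14 39 15 0 0 0 0 0]
t=3: x=[0.0000 2.1000 15.6500 31.6500 16.3500 2.2500 0.0000 0.0000 0.0000 0.0000] k=[0 0 13 32 20 7 0 0 0 0]
t=4: x=[0.0000 1.9500 13.9000 27.3500 19.8500 7.9000 1.0500 0.0000 0.0000 0.0000] k=[0 3 9 27 17 8 0 0 0 0]
t=5: x=[0.4500 3.4500 10.8000 22.8000 17.1500 8.1500 1.2000 0.0000 0.0000 0.0000] k=[3 0 15 26 13 3 5 0 0 0]
t=6: x=[2.5500 2.7000 14.4000 22.4000 13.4500 4.8000 3.9500 0.7500 0.0000 0.0000] k=[2 0 16 17 15 7 7 0 0 0]
t=7: x=[1.7000 2.7000 13.7500 16.5500 14.1000 8.2000 5.9500 1.0500 0.0000 0.0000] k=[2 0 12 14 19 10 7 0 0 0]
t=8: x=[1.7000 2.1000 10.5000 14.4500 16.9000 10.9000 6.4000 1.0500 0.0000 0.0000] k=[3 7 7 17 17 8 6 0 0 0]
t=9: x=[3.6000 6.4000 8.5000 15.5000 15.6500 9.0500 5.4000 0.9000 0.0000 0.0000] k=[3 11 9 18 13 7 4 0 0 0]
t=10: x=[4.2000 9.5000 10.6500 15.9000 12.8500 7.4500 3.8500 0.6000 0.0000 0.0000] k=[4 14 16 19 13 5 2 4 0 0]
t=11: x=[5.5000 12.8000 16.1500 17.6500 12.7000 5.7500 2.7500 3.1000 0.6000 0.0000] k=[6 13 19 14 16 4 7 1 6 0]
t=12: x=[7.0500 12.8500 17.3500 15.0500 13.9000 6.2500 5.6500 2.6500 4.3500 0.9000] k=[6 10 20 19 9 7 10 0 8 0]
t=13: x=[6.6000 10.9000 18.3500 17.6500 10.2000 7.7500 8.0500 2.7000 5.6000 1.2000] k=[7 16 19 18 13 6 6 3 3 0]
t=14: x=[8.3500 15.1000 18.4000 17.4000 12.7000 7.0500 5.5500 3.4500 2.5500 0.4500] k=[11 18 13 15 12 11 6 8 6 0]
t=15: x=[12.0500 16.2000 14.0500 14.2500 12.3000 10.4000 7.0500 7.4000 5.4000 0.9000] k=[17 11 16 10 10 5 10 12 4 6]
t=16: x=[16.1000 12.6500 14.3500 10.9000 9.2500 6.5000 9.5500 10.5000 5.5000 5.7000] k=[11 14 12 13 10 10 6 11 6 11]
t=17: x=[11.4500 13.2500 12.4500 12.4000 10.4500 9.4000 7.3500 9.5000 7.5000 10.2500] k=[16 16 7 10 14 4 6 11 9 5]
t=18: x=[16.0000 14.6500 8.8000 10.1500 11.9000 5.8000 6.4500 9.9500 8.7000 5.6000] k=[17 14 11 15 12 9 9 11 7 8]
t=19: x=[16.5500 14.0000 12.0500 13.9500 12.0000 9.4500 9.3000 10.1000 7.7500 7.8500] k=[13 9 12 14 11 10 4 7 7 5]
t=20: x=[12.4000 10.0500 11.8500 13.2500 11.3000 9.2500 5.3500 6.5500 6.7000 5.3000] k=[11 15 9 9 10 14 3 10 4 4]
t=21: x=[11.6000 13.5000 9.9000 9.1500 10.4500 11.7500 5.7000 8.0500 4.9000 4.0000] k=[15 17 10 10 15 14 11 6 9 1]
t=22: x=[15.3000 15.6500 11.0500 10.7500 14.1000 13.7000 10.7000 7.2000 7.3500 2.2000] k=[10 20 15 8 15 17 16 4 7 2]
t=23: x=[11.5000 17.7500 14.7000 10.1000 14.2500 16.5500 14.3500 6.2500 5.8000 2.7500] k=[8 14 14 9 12 16 17 7 3 7]
t=24: x=[8.9000 13.1000 13.2500 10.2000 12.1500 15.5500 15.3500 7.9000 4.2000 6.4000] k=[6 18 11 14 8 14 11 11 0 4]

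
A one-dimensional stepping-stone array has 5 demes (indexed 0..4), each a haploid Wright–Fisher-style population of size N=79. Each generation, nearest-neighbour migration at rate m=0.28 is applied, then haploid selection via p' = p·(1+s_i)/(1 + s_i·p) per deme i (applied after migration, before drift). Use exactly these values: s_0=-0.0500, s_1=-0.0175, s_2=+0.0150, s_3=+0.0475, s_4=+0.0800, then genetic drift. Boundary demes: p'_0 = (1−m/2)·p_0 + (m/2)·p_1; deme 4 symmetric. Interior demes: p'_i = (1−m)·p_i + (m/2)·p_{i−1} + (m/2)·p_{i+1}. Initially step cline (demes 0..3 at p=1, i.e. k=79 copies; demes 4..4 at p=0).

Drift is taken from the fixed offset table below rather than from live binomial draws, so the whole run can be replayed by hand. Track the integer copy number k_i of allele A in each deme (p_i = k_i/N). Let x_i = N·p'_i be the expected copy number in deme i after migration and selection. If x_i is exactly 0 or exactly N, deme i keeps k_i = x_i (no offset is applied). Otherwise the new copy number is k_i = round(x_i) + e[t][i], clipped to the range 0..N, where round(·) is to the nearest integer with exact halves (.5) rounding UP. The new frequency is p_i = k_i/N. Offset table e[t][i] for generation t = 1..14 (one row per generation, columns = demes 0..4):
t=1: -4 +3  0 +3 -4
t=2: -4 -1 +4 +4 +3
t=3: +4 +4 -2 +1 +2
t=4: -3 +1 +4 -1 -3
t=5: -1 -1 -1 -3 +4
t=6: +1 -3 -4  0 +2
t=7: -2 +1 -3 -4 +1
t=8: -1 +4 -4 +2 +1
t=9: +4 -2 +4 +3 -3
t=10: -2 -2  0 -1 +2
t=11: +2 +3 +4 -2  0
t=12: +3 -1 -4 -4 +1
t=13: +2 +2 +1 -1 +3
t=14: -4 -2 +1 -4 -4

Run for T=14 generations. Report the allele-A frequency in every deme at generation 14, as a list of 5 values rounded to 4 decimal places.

[0.9367, 0.9114, 0.8608, 0.7342, 0.7722]

t=0: k=[79 79 79 79 0]
t=1: x=[79.0000 79.0000 79.0000 68.3741 11.8125] k=[79 79 79 71 8]
t=2: x=[79.0000 79.0000 77.8963 63.8756 17.8614] k=[79 79 79 68 21]
t=3: x=[79.0000 79.0000 77.4823 63.5451 28.9771] k=[79 79 75 65 31]
t=4: x=[79.0000 78.4301 74.2272 62.2604 37.2711] k=[79 79 78 61 34]
t=5: x=[79.0000 78.8575 75.8059 60.2712 39.2989] k=[79 78 75 57 43]
t=6: x=[78.8526 77.6976 72.9833 58.2772 46.4423] k=[79 75 69 58 48]
t=7: x=[78.4107 74.6480 68.4370 58.8446 50.8102] k=[76 76 65 55 52]
t=8: x=[75.8484 74.3839 65.3093 56.7296 53.7598] k=[75 78 61 59 55]
t=9: x=[75.2405 75.1356 63.2882 59.4116 56.8086] k=[79 73 67 62 54]
t=10: x=[78.1163 72.9014 67.2893 62.2020 56.3825] k=[76 71 67 61 58]
t=11: x=[75.1148 71.0142 66.8736 62.0461 59.5695] k=[77 74 71 60 60]
t=12: x=[76.4567 73.9167 69.9994 62.1630 61.0883] k=[79 73 66 58 62]
t=13: x=[78.1163 72.7593 66.0223 60.3493 62.4685] k=[79 75 67 59 65]
t=14: x=[78.4107 74.3635 67.1507 61.5978 65.0654] k=[74 72 68 58 61]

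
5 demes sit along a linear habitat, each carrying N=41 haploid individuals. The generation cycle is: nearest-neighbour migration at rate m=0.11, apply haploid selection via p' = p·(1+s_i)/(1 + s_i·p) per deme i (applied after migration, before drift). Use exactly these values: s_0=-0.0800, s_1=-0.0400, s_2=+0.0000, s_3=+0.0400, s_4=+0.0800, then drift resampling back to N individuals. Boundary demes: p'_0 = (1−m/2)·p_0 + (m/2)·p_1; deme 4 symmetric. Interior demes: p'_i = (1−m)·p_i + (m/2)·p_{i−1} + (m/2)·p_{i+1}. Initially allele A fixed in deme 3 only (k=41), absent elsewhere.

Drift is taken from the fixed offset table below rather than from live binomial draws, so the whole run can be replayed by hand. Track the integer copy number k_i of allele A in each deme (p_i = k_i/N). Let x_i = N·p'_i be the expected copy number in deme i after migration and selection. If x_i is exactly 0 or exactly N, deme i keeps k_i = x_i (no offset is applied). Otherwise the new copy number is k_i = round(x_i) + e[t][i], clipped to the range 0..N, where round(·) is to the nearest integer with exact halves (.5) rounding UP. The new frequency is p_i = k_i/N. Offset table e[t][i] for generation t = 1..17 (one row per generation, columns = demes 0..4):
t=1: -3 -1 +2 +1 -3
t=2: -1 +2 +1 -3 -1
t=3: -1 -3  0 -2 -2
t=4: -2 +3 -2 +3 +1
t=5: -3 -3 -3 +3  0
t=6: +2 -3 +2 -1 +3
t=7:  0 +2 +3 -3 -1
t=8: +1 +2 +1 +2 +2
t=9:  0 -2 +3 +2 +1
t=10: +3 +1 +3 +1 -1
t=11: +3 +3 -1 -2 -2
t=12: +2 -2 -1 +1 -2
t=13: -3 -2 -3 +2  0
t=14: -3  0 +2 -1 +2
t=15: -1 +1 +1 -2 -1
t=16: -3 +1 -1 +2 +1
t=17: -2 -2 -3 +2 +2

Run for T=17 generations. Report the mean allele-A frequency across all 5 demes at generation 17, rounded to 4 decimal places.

0.3122

t=0: k=[0 0 0 41 0]
t=1: x=[0.0000 0.0000 2.2550 36.6450 2.4247] k=[0 0 4 38 0]
t=2: x=[0.0000 0.2112 5.6500 34.2637 2.2480] k=[0 2 7 31 1]
t=3: x=[0.1012 2.0828 8.0450 28.3752 2.8473] k=[0 0 8 26 1]
t=4: x=[0.0000 0.4226 8.5500 24.0264 2.5532] k=[0 3 7 27 4]
t=5: x=[0.1518 2.9416 7.8800 25.0191 5.6284] k=[0 0 5 28 6]
t=6: x=[0.0000 0.2641 5.9900 25.9010 7.6788] k=[0 0 8 25 11]
t=7: x=[0.0000 0.4226 8.4950 23.6884 12.4262] k=[0 2 11 21 11]
t=8: x=[0.1012 2.2949 11.0550 20.3018 12.1991] k=[1 4 12 22 14]
t=9: x=[1.0742 4.1212 12.1100 21.4115 15.1678] k=[1 2 15 23 16]
t=10: x=[0.9726 2.5602 14.7250 22.5736 17.1476] k=[4 4 18 24 16]
t=11: x=[3.7089 4.6006 17.5600 23.6238 17.2034] k=[7 8 17 22 15]
t=12: x=[6.5812 8.1697 16.7800 21.7410 16.1315] k=[9 6 16 23 14]
t=13: x=[8.2708 6.4889 15.8350 22.5188 15.2240] k=[5 4 13 25 15]
t=14: x=[4.5937 4.3875 13.1650 24.1804 16.2995] k=[2 4 15 23 18]
t=15: x=[1.9492 4.3342 14.8350 22.6832 19.0574] k=[1 5 16 21 18]
t=16: x=[1.1251 5.1969 15.6700 20.9619 18.9467] k=[0 6 15 23 20]
t=17: x=[0.3038 5.9542 14.9450 22.7928 20.9537] k=[0 4 12 25 23]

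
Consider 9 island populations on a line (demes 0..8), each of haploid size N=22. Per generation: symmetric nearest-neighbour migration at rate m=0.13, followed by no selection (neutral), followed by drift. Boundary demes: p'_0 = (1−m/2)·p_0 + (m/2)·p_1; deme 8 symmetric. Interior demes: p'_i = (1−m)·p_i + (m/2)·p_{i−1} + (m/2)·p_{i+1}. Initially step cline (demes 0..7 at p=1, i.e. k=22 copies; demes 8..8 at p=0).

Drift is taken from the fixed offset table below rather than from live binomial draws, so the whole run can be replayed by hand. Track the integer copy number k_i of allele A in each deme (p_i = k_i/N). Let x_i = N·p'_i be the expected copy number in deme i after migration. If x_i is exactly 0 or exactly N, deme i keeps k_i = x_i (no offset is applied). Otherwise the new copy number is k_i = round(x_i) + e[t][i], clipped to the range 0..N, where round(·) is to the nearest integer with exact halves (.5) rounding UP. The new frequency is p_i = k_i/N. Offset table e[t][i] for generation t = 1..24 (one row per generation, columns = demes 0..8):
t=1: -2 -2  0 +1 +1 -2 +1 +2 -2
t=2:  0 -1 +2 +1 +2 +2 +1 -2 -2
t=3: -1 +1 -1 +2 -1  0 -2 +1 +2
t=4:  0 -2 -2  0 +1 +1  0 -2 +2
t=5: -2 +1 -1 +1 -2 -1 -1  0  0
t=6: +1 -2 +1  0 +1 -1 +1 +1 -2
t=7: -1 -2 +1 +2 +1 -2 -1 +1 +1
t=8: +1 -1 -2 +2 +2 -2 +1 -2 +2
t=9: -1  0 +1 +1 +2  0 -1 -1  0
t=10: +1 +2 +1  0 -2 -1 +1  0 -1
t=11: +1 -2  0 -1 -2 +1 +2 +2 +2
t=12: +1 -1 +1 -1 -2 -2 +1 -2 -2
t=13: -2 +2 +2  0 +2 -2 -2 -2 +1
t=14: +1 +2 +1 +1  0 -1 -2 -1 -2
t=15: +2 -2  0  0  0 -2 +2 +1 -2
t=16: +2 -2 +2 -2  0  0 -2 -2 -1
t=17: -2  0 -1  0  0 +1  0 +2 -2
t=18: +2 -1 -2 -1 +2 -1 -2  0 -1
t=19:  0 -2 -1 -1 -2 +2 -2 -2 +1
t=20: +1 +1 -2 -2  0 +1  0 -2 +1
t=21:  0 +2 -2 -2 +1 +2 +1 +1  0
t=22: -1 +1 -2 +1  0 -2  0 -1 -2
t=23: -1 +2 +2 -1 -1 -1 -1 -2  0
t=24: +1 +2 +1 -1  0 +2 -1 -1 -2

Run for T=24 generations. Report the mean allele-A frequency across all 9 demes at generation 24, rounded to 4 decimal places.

0.6162

t=0: k=[22 22 22 22 22 22 22 22 0]
t=1: x=[22.0000 22.0000 22.0000 22.0000 22.0000 22.0000 22.0000 20.5700 1.4300] k=[22 22 22 22 22 22 22 22 0]
t=2: x=[22.0000 22.0000 22.0000 22.0000 22.0000 22.0000 22.0000 20.5700 1.4300] k=[22 22 22 22 22 22 22 19 0]
t=3: x=[22.0000 22.0000 22.0000 22.0000 22.0000 22.0000 21.8050 17.9600 1.2350] k=[22 22 22 22 22 22 20 19 3]
t=4: x=[22.0000 22.0000 22.0000 22.0000 22.0000 21.8700 20.0650 18.0250 4.0400] k=[22 22 22 22 22 22 20 16 6]
t=5: x=[22.0000 22.0000 22.0000 22.0000 22.0000 21.8700 19.8700 15.6100 6.6500] k=[22 22 22 22 22 21 19 16 7]
t=6: x=[22.0000 22.0000 22.0000 22.0000 21.9350 20.9350 18.9350 15.6100 7.5850] k=[22 22 22 22 22 20 20 17 6]
t=7: x=[22.0000 22.0000 22.0000 22.0000 21.8700 20.1300 19.8050 16.4800 6.7150] k=[22 22 22 22 22 18 19 17 8]
t=8: x=[22.0000 22.0000 22.0000 22.0000 21.7400 18.3250 18.8050 16.5450 8.5850] k=[22 22 22 22 22 16 20 15 11]
t=9: x=[22.0000 22.0000 22.0000 22.0000 21.6100 16.6500 19.4150 15.0650 11.2600] k=[22 22 22 22 22 17 18 14 11]
t=10: x=[22.0000 22.0000 22.0000 22.0000 21.6750 17.3900 17.6750 14.0650 11.1950] k=[22 22 22 22 20 16 19 14 10]
t=11: x=[22.0000 22.0000 22.0000 21.8700 19.8700 16.4550 18.4800 14.0650 10.2600] k=[22 22 22 21 18 17 20 16 12]
t=12: x=[22.0000 22.0000 21.9350 20.8700 18.1300 17.2600 19.5450 16.0000 12.2600] k=[22 22 22 20 16 15 21 14 10]
t=13: x=[22.0000 22.0000 21.8700 19.8700 16.1950 15.4550 20.1550 14.1950 10.2600] k=[22 22 22 20 18 13 18 12 11]
t=14: x=[22.0000 22.0000 21.8700 20.0000 17.8050 13.6500 17.2850 12.3250 11.0650] k=[22 22 22 21 18 13 15 11 9]
t=15: x=[22.0000 22.0000 21.9350 20.8700 17.8700 13.4550 14.6100 11.1300 9.1300] k=[22 22 22 21 18 11 17 12 7]
t=16: x=[22.0000 22.0000 21.9350 20.8700 17.7400 11.8450 16.2850 12.0000 7.3250] k=[22 22 22 19 18 12 14 10 6]
t=17: x=[22.0000 22.0000 21.8050 19.1300 17.6750 12.5200 13.6100 10.0000 6.2600] k=[22 22 21 19 18 14 14 12 4]
t=18: x=[22.0000 21.9350 20.9350 19.0650 17.8050 14.2600 13.8700 11.6100 4.5200] k=[22 21 19 18 20 13 12 12 4]
t=19: x=[21.9350 20.9350 19.0650 18.1950 19.4150 13.3900 12.0650 11.4800 4.5200] k=[22 19 18 17 17 15 10 9 6]
t=20: x=[21.8050 19.1300 18.0000 17.0650 16.8700 14.8050 10.2600 8.8700 6.1950] k=[22 20 16 15 17 16 10 7 7]
t=21: x=[21.8700 19.8700 16.1950 15.1950 16.8050 15.6750 10.1950 7.1950 7.0000] k=[22 22 14 13 18 18 11 8 7]
t=22: x=[22.0000 21.4800 14.4550 13.3900 17.6750 17.5450 11.2600 8.1300 7.0650] k=[22 22 12 14 18 16 11 7 5]
t=23: x=[22.0000 21.3500 12.7800 14.1300 17.6100 15.8050 11.0650 7.1300 5.1300] k=[22 22 15 13 17 15 10 5 5]
t=24: x=[22.0000 21.5450 15.3250 13.3900 16.6100 14.8050 10.0000 5.3250 5.0000] k=[22 22 16 12 17 17 9 4 3]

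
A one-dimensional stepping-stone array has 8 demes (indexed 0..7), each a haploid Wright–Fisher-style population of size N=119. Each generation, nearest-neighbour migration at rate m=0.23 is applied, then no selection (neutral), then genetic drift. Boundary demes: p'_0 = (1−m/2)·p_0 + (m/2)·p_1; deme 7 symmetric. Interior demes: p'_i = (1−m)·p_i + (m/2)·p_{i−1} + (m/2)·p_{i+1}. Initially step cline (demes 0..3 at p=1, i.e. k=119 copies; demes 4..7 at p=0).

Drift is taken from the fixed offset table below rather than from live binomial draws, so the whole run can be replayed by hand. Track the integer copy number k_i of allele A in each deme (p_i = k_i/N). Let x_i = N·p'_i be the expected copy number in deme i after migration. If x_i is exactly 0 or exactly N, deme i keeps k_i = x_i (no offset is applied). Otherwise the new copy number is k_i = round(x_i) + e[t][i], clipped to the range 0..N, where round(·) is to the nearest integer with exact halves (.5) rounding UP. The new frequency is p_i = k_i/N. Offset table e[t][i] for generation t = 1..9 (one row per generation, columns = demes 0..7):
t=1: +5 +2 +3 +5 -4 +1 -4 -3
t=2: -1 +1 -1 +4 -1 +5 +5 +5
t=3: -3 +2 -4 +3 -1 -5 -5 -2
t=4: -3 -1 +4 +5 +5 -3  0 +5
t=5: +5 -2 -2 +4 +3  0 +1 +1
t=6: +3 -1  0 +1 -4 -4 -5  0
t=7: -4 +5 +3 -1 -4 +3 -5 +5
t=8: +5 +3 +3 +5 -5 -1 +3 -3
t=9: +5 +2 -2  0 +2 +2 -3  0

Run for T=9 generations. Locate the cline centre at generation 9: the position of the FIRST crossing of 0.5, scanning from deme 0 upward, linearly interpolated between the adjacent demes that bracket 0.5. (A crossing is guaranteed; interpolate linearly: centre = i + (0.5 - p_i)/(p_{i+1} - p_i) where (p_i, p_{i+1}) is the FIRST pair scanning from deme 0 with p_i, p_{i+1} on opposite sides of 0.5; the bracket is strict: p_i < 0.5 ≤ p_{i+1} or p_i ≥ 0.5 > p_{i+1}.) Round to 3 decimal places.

3.611

t=0: k=[119 119 119 119 0 0 0 0]
t=1: x=[119.0000 119.0000 119.0000 105.3150 13.6850 0.0000 0.0000 0.0000] k=[119 119 119 110 10 0 0 0]
t=2: x=[119.0000 119.0000 117.9650 99.5350 20.3500 1.1500 0.0000 0.0000] k=[119 119 117 104 19 6 0 0]
t=3: x=[119.0000 118.7700 115.7350 95.7200 27.2800 6.8050 0.6900 0.0000] k=[119 119 112 99 26 2 0 0]
t=4: x=[119.0000 118.1950 111.3100 92.1000 31.6350 4.5300 0.2300 0.0000] k=[119 117 115 97 37 2 0 0]
t=5: x=[118.7700 117.0000 113.1600 92.1700 39.8750 5.7950 0.2300 0.0000] k=[119 115 111 96 43 6 1 0]
t=6: x=[118.5400 115.0000 109.7350 91.6300 44.8400 9.6800 1.4600 0.1150] k=[119 114 110 93 41 6 0 0]
t=7: x=[118.4250 114.1150 108.5050 88.9750 42.9550 9.3350 0.6900 0.0000] k=[114 119 112 88 39 12 0 0]
t=8: x=[114.5750 117.6200 110.0450 85.1250 41.5300 13.7250 1.3800 0.0000] k=[119 119 113 90 37 13 4 0]
t=9: x=[119.0000 118.3100 111.0450 86.5500 40.3350 14.7250 4.5750 0.4600] k=[119 119 109 87 42 17 2 0]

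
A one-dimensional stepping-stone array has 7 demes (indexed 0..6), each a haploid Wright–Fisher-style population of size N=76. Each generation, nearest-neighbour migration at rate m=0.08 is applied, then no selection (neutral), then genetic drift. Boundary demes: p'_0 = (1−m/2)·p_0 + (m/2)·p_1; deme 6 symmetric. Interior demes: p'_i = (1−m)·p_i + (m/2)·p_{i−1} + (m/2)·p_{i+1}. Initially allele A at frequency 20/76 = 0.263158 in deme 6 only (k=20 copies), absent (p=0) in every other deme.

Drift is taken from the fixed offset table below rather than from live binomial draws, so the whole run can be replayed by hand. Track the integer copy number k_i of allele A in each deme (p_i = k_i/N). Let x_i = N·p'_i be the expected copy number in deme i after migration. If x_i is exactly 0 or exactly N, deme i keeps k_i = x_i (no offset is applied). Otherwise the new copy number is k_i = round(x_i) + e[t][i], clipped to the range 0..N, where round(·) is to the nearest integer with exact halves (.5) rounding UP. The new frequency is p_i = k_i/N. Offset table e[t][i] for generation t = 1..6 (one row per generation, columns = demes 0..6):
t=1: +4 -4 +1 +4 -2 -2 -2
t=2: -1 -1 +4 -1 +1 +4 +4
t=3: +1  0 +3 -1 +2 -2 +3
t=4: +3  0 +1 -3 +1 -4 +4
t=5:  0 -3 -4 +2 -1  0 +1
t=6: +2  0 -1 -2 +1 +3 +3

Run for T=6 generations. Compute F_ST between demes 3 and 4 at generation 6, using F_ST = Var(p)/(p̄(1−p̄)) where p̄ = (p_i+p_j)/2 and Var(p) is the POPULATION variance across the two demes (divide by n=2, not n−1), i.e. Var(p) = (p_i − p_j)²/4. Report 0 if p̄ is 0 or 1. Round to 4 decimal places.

0.0201

t=0: k=[0 0 0 0 0 0 20]
t=1: x=[0.0000 0.0000 0.0000 0.0000 0.0000 0.8000 19.2000] k=[0 0 0 0 0 0 17]
t=2: x=[0.0000 0.0000 0.0000 0.0000 0.0000 0.6800 16.3200] k=[0 0 0 0 0 5 20]
t=3: x=[0.0000 0.0000 0.0000 0.0000 0.2000 5.4000 19.4000] k=[0 0 0 0 2 3 22]
t=4: x=[0.0000 0.0000 0.0000 0.0800 1.9600 3.7200 21.2400] k=[0 0 0 0 3 0 25]
t=5: x=[0.0000 0.0000 0.0000 0.1200 2.7600 1.1200 24.0000] k=[0 0 0 2 2 1 25]
t=6: x=[0.0000 0.0000 0.0800 1.9200 1.9600 2.0000 24.0400] k=[0 0 0 0 3 5 27]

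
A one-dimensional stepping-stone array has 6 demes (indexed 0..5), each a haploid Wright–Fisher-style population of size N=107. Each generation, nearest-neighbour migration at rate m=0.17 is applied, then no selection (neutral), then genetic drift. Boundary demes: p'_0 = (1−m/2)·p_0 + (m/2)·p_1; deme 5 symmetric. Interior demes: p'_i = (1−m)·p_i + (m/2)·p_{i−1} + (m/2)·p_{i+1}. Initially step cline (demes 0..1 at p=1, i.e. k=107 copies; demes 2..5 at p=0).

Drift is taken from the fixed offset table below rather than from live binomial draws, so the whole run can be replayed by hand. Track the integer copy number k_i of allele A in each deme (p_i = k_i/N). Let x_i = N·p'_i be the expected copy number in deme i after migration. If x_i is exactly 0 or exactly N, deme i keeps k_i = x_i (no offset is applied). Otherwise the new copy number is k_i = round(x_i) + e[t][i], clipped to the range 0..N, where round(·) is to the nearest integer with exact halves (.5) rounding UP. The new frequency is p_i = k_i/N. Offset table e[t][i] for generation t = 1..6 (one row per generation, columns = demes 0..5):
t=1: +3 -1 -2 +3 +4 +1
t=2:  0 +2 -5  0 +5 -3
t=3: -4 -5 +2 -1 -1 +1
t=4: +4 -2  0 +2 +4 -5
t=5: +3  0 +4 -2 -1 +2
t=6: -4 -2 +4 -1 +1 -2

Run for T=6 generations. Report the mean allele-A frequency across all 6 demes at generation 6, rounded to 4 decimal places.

t=0: k=[107 107 0 0 0 0]
t=1: x=[107.0000 97.9050 9.0950 0.0000 0.0000 0.0000] k=[107 97 7 0 0 0]
t=2: x=[106.1500 90.2000 14.0550 0.5950 0.0000 0.0000] k=[106 92 9 1 0 0]
t=3: x=[104.8100 86.1350 15.3750 1.5950 0.0850 0.0000] k=[101 81 17 1 0 0]
t=4: x=[99.3000 77.2600 21.0800 2.2750 0.0850 0.0000] k=[103 75 21 4 4 0]
t=5: x=[100.6200 72.7900 24.1450 5.4450 3.6600 0.3400] k=[104 73 28 3 3 2]
t=6: x=[101.3650 71.8100 29.7000 5.1250 2.9150 2.0850] k=[97 70 34 4 4 0]

0.3255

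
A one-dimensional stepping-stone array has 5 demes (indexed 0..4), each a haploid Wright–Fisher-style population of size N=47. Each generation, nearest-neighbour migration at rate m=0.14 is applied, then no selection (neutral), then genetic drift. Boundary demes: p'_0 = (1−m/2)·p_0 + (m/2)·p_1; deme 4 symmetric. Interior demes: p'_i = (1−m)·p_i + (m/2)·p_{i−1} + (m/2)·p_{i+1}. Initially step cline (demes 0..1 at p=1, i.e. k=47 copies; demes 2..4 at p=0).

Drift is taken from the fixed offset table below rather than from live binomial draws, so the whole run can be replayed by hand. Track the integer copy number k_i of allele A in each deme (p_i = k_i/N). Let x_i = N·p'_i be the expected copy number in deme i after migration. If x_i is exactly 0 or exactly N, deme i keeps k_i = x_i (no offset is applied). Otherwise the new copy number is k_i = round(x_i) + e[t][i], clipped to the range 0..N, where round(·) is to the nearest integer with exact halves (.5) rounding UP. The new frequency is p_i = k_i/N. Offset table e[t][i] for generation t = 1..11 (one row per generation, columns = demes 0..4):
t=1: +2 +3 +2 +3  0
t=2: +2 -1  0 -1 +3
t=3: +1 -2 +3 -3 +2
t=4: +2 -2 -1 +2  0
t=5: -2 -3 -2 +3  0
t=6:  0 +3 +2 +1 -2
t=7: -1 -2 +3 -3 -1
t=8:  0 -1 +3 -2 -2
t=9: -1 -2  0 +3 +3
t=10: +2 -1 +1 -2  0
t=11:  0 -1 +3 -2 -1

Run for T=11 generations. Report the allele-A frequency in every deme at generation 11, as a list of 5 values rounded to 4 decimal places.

[0.8085, 0.5532, 0.5106, 0.1064, 0.0426]

t=0: k=[47 47 0 0 0]
t=1: x=[47.0000 43.7100 3.2900 0.0000 0.0000] k=[47 47 5 0 0]
t=2: x=[47.0000 44.0600 7.5900 0.3500 0.0000] k=[47 43 8 0 0]
t=3: x=[46.7200 40.8300 9.8900 0.5600 0.0000] k=[47 39 13 0 0]
t=4: x=[46.4400 37.7400 13.9100 0.9100 0.0000] k=[47 36 13 3 0]
t=5: x=[46.2300 35.1600 13.9100 3.4900 0.2100] k=[44 32 12 6 0]
t=6: x=[43.1600 31.4400 12.9800 6.0000 0.4200] k=[43 34 15 7 0]
t=7: x=[42.3700 33.3000 15.7700 7.0700 0.4900] k=[41 31 19 4 0]
t=8: x=[40.3000 30.8600 18.7900 4.7700 0.2800] k=[40 30 22 3 0]
t=9: x=[39.3000 30.1400 21.2300 4.1200 0.2100] k=[38 28 21 7 3]
t=10: x=[37.3000 28.2100 20.5100 7.7000 3.2800] k=[39 27 22 6 3]
t=11: x=[38.1600 27.4900 21.2300 6.9100 3.2100] k=[38 26 24 5 2]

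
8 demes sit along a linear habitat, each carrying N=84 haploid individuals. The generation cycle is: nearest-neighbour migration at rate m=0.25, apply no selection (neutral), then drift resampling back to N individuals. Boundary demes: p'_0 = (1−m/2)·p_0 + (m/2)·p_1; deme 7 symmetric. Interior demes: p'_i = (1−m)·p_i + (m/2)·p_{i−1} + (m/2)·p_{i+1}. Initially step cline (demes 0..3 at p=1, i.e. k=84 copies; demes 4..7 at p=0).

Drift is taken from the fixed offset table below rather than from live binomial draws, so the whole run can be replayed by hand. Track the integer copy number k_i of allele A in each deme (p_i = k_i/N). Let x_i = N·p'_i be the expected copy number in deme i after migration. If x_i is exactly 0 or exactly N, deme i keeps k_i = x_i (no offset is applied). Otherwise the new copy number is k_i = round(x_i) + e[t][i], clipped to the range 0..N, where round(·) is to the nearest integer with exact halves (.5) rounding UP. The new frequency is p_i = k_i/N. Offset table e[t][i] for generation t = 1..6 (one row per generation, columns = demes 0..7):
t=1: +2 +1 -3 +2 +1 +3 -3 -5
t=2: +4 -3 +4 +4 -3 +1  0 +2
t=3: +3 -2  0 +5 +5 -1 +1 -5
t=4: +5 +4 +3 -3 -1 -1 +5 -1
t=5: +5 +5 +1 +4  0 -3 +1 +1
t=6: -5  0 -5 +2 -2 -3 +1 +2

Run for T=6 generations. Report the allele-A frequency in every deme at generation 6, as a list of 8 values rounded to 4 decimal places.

[1.0000, 1.0000, 0.9048, 0.7976, 0.3571, 0.0595, 0.0714, 0.0595]

t=0: k=[84 84 84 84 0 0 0 0]
t=1: x=[84.0000 84.0000 84.0000 73.5000 10.5000 0.0000 0.0000 0.0000] k=[84 84 84 76 12 0 0 0]
t=2: x=[84.0000 84.0000 83.0000 69.0000 18.5000 1.5000 0.0000 0.0000] k=[84 84 84 73 16 3 0 0]
t=3: x=[84.0000 84.0000 82.6250 67.2500 21.5000 4.2500 0.3750 0.0000] k=[84 84 83 72 27 3 1 0]
t=4: x=[84.0000 83.8750 81.7500 67.7500 29.6250 5.7500 1.1250 0.1250] k=[84 84 84 65 29 5 6 0]
t=5: x=[84.0000 84.0000 81.6250 62.8750 30.5000 8.1250 5.1250 0.7500] k=[84 84 83 67 31 5 6 2]
t=6: x=[84.0000 83.8750 81.1250 64.5000 32.2500 8.3750 5.3750 2.5000] k=[84 84 76 67 30 5 6 5]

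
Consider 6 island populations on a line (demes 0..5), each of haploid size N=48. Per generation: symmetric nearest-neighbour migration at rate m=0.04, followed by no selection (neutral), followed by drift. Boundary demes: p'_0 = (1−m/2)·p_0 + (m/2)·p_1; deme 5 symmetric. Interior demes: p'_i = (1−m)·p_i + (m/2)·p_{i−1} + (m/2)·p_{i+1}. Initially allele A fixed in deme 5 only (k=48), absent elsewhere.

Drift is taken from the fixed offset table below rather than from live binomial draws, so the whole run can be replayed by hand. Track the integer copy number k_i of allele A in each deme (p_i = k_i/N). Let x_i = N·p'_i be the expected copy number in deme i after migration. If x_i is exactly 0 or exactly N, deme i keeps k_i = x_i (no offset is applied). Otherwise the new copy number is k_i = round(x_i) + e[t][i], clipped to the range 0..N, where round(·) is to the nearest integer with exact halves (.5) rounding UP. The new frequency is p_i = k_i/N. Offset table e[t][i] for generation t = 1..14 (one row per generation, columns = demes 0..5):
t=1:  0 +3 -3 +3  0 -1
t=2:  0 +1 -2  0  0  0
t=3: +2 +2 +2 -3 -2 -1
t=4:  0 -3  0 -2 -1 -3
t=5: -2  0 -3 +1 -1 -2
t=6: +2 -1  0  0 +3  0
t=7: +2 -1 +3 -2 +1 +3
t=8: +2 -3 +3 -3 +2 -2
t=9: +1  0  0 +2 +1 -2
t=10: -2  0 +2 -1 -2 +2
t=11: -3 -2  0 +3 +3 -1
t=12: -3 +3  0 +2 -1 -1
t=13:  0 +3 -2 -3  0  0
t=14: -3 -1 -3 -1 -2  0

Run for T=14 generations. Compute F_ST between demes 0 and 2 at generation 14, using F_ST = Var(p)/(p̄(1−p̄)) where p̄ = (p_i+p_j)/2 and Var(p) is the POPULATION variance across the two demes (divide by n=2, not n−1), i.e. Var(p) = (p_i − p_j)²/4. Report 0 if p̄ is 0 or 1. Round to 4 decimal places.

t=0: k=[0 0 0 0 0 48]
t=1: x=[0.0000 0.0000 0.0000 0.0000 0.9600 47.0400] k=[0 0 0 0 1 46]
t=2: x=[0.0000 0.0000 0.0000 0.0200 1.8800 45.1000] k=[0 0 0 0 2 45]
t=3: x=[0.0000 0.0000 0.0000 0.0400 2.8200 44.1400] k=[0 0 0 0 1 43]
t=4: x=[0.0000 0.0000 0.0000 0.0200 1.8200 42.1600] k=[0 0 0 0 1 39]
t=5: x=[0.0000 0.0000 0.0000 0.0200 1.7400 38.2400] k=[0 0 0 1 1 36]
t=6: x=[0.0000 0.0000 0.0200 0.9800 1.7000 35.3000] k=[0 0 0 1 5 35]
t=7: x=[0.0000 0.0000 0.0200 1.0600 5.5200 34.4000] k=[0 0 3 0 7 37]
t=8: x=[0.0000 0.0600 2.8800 0.2000 7.4600 36.4000] k=[0 0 6 0 9 34]
t=9: x=[0.0000 0.1200 5.7600 0.3000 9.3200 33.5000] k=[0 0 6 2 10 32]
t=10: x=[0.0000 0.1200 5.8000 2.2400 10.2800 31.5600] k=[0 0 8 1 8 34]
t=11: x=[0.0000 0.1600 7.7000 1.2800 8.3800 33.4800] k=[0 0 8 4 11 32]
t=12: x=[0.0000 0.1600 7.7600 4.2200 11.2800 31.5800] k=[0 3 8 6 10 31]
t=13: x=[0.0600 3.0400 7.8600 6.1200 10.3400 30.5800] k=[0 6 6 3 10 31]
t=14: x=[0.1200 5.8800 5.9400 3.2000 10.2800 30.5800] k=[0 5 3 2 8 31]

0.0323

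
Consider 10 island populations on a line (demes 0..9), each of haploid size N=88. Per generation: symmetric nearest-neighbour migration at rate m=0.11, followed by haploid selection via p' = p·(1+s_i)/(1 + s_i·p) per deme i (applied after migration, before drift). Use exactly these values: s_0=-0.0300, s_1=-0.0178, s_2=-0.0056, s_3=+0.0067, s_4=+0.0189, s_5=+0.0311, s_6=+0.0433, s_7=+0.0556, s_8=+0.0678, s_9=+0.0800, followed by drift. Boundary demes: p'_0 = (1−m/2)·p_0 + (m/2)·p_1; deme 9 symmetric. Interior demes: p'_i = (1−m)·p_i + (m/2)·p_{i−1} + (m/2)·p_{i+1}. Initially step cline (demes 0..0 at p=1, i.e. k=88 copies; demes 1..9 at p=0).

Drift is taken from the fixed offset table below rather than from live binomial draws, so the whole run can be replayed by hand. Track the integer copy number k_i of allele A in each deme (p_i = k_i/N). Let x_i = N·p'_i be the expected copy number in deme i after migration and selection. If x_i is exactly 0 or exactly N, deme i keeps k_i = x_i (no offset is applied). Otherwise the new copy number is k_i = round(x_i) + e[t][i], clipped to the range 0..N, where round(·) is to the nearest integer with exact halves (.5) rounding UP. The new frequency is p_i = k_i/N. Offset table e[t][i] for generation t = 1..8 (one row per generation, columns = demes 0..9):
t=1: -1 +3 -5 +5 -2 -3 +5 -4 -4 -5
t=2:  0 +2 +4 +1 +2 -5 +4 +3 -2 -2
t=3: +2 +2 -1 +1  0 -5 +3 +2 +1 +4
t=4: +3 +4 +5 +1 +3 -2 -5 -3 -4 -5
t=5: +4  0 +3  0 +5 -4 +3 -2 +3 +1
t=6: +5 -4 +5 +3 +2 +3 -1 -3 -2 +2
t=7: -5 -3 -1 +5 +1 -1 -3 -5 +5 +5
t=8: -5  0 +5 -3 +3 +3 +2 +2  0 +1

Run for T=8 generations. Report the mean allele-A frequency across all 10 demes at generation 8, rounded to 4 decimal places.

0.1557

t=0: k=[88 0 0 0 0 0 0 0 0 0]
t=1: x=[83.0188 4.7585 0.0000 0.0000 0.0000 0.0000 0.0000 0.0000 0.0000 0.0000] k=[82 8 0 0 0 0 0 0 0 0]
t=2: x=[77.6552 11.4499 0.4375 0.0000 0.0000 0.0000 0.0000 0.0000 0.0000 0.0000] k=[78 13 4 0 0 0 0 0 0 0]
t=3: x=[74.0716 15.8453 4.2522 0.2215 0.0000 0.0000 0.0000 0.0000 0.0000 0.0000] k=[76 18 3 1 0 0 0 0 0 0]
t=4: x=[72.4234 20.0852 3.6951 1.0620 0.0560 0.0000 0.0000 0.0000 0.0000 0.0000] k=[75 24 9 2 3 0 0 0 0 0]
t=5: x=[71.7962 25.6524 9.3928 2.4559 2.8309 0.1701 0.0000 0.0000 0.0000 0.0000] k=[76 26 12 2 8 0 0 0 0 0]
t=6: x=[72.8722 27.6384 12.1610 2.8987 7.3552 0.4536 0.0000 0.0000 0.0000 0.0000] k=[78 24 17 6 9 3 0 0 0 0]
t=7: x=[74.6895 26.2530 16.7039 6.8118 8.6499 3.2598 0.1721 0.0000 0.0000 0.0000] k=[70 23 16 12 10 2 0 0 0 0]
t=8: x=[66.9308 24.8783 16.0910 12.1799 9.8323 2.4005 0.1148 0.0000 0.0000 0.0000] k=[62 25 21 9 13 5 2 0 0 0]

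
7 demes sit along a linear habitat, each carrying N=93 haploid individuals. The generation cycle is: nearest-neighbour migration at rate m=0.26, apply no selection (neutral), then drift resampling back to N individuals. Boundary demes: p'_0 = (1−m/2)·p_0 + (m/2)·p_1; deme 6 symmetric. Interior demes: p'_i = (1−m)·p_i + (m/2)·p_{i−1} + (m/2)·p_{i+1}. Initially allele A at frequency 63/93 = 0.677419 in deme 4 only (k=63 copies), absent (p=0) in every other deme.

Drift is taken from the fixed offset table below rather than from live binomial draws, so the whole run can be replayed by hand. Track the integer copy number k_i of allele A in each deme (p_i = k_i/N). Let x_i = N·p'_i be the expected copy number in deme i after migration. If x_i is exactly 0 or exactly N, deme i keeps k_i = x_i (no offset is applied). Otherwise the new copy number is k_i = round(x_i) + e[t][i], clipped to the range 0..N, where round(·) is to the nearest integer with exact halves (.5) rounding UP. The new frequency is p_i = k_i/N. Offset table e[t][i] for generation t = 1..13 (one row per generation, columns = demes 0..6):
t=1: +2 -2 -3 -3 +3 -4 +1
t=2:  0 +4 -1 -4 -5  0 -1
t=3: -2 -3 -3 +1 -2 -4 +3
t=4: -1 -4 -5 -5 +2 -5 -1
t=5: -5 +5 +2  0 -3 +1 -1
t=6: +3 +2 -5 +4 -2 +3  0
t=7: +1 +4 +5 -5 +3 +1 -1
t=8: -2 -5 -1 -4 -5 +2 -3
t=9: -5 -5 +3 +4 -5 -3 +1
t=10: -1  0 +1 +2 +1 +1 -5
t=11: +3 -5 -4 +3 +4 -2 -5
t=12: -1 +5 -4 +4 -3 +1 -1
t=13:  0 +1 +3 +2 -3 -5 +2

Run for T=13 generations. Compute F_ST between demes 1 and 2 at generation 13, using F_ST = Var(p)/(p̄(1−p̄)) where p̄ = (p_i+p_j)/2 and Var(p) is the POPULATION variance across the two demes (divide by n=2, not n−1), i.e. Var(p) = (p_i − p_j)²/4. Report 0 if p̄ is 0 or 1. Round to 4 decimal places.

0.0005

t=0: k=[0 0 0 0 63 0 0]
t=1: x=[0.0000 0.0000 0.0000 8.1900 46.6200 8.1900 0.0000] k=[0 0 0 5 50 4 0]
t=2: x=[0.0000 0.0000 0.6500 10.2000 38.1700 9.4600 0.5200] k=[0 0 0 6 33 9 0]
t=3: x=[0.0000 0.0000 0.7800 8.7300 26.3700 10.9500 1.1700] k=[0 0 0 10 24 7 4]
t=4: x=[0.0000 0.0000 1.3000 10.5200 19.9700 8.8200 4.3900] k=[0 0 0 6 22 4 3]
t=5: x=[0.0000 0.0000 0.7800 7.3000 17.5800 6.2100 3.1300] k=[0 0 3 7 15 7 2]
t=6: x=[0.0000 0.3900 3.1300 7.5200 12.9200 7.3900 2.6500] k=[0 2 0 12 11 10 3]
t=7: x=[0.2600 1.4800 1.8200 10.3100 11.0000 9.2200 3.9100] k=[1 5 7 5 14 10 3]
t=8: x=[1.5200 4.7400 6.4800 6.4300 12.3100 9.6100 3.9100] k=[0 0 5 2 7 12 1]
t=9: x=[0.0000 0.6500 3.9600 3.0400 7.0000 9.9200 2.4300] k=[0 0 7 7 2 7 3]
t=10: x=[0.0000 0.9100 6.0900 6.3500 3.3000 5.8300 3.5200] k=[0 1 7 8 4 7 0]
t=11: x=[0.1300 1.6500 6.3500 7.3500 4.9100 5.7000 0.9100] k=[3 0 2 10 9 4 0]
t=12: x=[2.6100 0.6500 2.7800 8.8300 8.4800 4.1300 0.5200] k=[2 6 0 13 5 5 0]
t=13: x=[2.5200 4.7000 2.4700 10.2700 6.0400 4.3500 0.6500] k=[3 6 5 12 3 0 3]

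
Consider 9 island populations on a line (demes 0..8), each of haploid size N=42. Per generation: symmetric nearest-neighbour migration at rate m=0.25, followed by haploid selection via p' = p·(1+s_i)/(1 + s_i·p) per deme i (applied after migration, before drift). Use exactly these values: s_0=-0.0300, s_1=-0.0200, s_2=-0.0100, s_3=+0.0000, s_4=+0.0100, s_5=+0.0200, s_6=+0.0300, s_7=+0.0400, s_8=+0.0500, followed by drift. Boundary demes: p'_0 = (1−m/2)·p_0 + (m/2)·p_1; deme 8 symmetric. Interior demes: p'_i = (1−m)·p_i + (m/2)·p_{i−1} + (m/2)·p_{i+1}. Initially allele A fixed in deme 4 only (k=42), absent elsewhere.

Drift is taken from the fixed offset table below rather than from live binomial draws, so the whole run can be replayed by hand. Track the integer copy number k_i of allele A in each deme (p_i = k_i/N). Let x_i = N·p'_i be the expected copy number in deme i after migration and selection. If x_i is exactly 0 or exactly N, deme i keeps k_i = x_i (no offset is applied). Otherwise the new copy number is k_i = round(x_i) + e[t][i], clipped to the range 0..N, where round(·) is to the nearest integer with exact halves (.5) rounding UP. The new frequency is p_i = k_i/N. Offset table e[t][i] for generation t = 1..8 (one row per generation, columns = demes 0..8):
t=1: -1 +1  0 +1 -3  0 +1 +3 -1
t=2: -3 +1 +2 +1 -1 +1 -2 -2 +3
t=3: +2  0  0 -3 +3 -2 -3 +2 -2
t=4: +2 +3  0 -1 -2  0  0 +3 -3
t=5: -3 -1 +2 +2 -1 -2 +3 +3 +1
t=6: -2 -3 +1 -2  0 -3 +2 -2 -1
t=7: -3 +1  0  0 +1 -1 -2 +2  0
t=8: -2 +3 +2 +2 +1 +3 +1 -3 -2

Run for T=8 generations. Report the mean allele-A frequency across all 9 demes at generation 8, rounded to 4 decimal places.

t=0: k=[0 0 0 0 42 0 0 0 0]
t=1: x=[0.0000 0.0000 0.0000 5.2500 31.5782 5.3416 0.0000 0.0000 0.0000] k=[0 0 0 6 29 5 0 0 0]
t=2: x=[0.0000 0.0000 0.7426 8.1250 23.2284 7.4962 0.6435 0.0000 0.0000] k=[0 0 3 9 22 8 0 0 0]
t=3: x=[0.0000 0.3676 3.3439 9.8750 18.7282 8.8880 1.0293 0.0000 0.0000] k=[0 0 3 7 22 7 0 0 0]
t=4: x=[0.0000 0.3676 3.0961 8.3750 18.3528 8.1290 0.9007 0.0000 0.0000] k=[0 3 3 7 16 8 1 0 0]
t=5: x=[0.3638 2.5757 3.4679 7.6250 13.9676 8.2556 1.8002 0.1300 0.0000] k=[0 2 5 10 13 6 5 3 0]
t=6: x=[0.2425 2.0846 5.2040 9.7500 11.8344 6.8629 5.0038 2.9818 0.3936] k=[0 0 6 8 12 4 7 1 0]
t=7: x=[0.0000 0.7353 5.4521 8.2500 10.5786 5.4685 6.0260 1.6874 0.1312] k=[0 2 5 8 12 4 4 4 0]
t=8: x=[0.2425 2.0846 4.9559 8.1250 10.5786 5.0879 4.1083 3.6279 0.5247] k=[0 5 7 10 12 8 5 1 0]

0.1270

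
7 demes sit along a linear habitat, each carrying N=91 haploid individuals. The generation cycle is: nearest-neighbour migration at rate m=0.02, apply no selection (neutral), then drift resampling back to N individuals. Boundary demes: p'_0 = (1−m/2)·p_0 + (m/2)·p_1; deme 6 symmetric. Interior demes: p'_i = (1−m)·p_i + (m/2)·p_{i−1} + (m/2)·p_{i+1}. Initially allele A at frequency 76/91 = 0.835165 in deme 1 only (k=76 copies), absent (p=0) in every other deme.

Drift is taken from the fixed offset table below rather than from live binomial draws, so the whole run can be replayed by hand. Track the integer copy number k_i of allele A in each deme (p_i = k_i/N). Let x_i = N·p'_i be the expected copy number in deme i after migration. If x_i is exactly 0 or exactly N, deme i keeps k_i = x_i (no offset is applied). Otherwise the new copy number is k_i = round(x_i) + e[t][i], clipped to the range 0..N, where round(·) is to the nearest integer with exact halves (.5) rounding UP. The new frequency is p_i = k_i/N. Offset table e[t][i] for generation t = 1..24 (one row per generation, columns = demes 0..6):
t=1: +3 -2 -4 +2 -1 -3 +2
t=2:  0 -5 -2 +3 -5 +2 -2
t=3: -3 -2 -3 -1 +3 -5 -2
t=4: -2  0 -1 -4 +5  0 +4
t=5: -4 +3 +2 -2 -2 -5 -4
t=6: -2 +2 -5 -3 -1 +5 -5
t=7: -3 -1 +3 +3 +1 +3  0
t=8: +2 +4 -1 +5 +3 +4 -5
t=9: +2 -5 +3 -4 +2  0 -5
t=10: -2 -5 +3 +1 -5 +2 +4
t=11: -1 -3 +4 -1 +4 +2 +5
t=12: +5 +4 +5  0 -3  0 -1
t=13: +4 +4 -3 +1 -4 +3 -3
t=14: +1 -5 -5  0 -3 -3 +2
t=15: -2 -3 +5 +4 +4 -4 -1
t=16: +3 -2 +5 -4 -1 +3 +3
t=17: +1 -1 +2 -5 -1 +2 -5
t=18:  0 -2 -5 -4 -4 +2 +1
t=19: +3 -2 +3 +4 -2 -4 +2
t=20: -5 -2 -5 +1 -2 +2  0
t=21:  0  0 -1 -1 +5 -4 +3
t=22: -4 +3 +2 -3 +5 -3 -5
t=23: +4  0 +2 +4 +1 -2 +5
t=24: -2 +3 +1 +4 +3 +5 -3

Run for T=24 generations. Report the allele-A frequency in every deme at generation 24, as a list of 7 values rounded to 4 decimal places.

t=0: k=[0 76 0 0 0 0 0]
t=1: x=[0.7600 74.4800 0.7600 0.0000 0.0000 0.0000 0.0000] k=[4 72 0 0 0 0 0]
t=2: x=[4.6800 70.6000 0.7200 0.0000 0.0000 0.0000 0.0000] k=[5 66 0 0 0 0 0]
t=3: x=[5.6100 64.7300 0.6600 0.0000 0.0000 0.0000 0.0000] k=[3 63 0 0 0 0 0]
t=4: x=[3.6000 61.7700 0.6300 0.0000 0.0000 0.0000 0.0000] k=[2 62 0 0 0 0 0]
t=5: x=[2.6000 60.7800 0.6200 0.0000 0.0000 0.0000 0.0000] k=[0 64 3 0 0 0 0]
t=6: x=[0.6400 62.7500 3.5800 0.0300 0.0000 0.0000 0.0000] k=[0 65 0 0 0 0 0]
t=7: x=[0.6500 63.7000 0.6500 0.0000 0.0000 0.0000 0.0000] k=[0 63 4 0 0 0 0]
t=8: x=[0.6300 61.7800 4.5500 0.0400 0.0000 0.0000 0.0000] k=[3 66 4 5 0 0 0]
t=9: x=[3.6300 64.7500 4.6300 4.9400 0.0500 0.0000 0.0000] k=[6 60 8 1 2 0 0]
t=10: x=[6.5400 58.9400 8.4500 1.0800 1.9700 0.0200 0.0000] k=[5 54 11 2 0 2 0]
t=11: x=[5.4900 53.0800 11.3400 2.0700 0.0400 1.9600 0.0200] k=[4 50 15 1 4 4 5]
t=12: x=[4.4600 49.1900 15.2100 1.1700 3.9700 4.0100 4.9900] k=[9 53 20 1 1 4 4]
t=13: x=[9.4400 52.2300 20.1400 1.1900 1.0300 3.9700 4.0000] k=[13 56 17 2 0 7 1]
t=14: x=[13.4300 55.1800 17.2400 2.1300 0.0900 6.8700 1.0600] k=[14 50 12 2 0 4 3]
t=15: x=[14.3600 49.2600 12.2800 2.0800 0.0600 3.9500 3.0100] k=[12 46 17 6 4 0 2]
t=16: x=[12.3400 45.3700 17.1800 6.0900 3.9800 0.0600 1.9800] k=[15 43 22 2 3 3 5]
t=17: x=[15.2800 42.5100 22.0100 2.2100 2.9900 3.0200 4.9800] k=[16 42 24 0 2 5 0]
t=18: x=[16.2600 41.5600 23.9400 0.2600 2.0100 4.9200 0.0500] k=[16 40 19 0 0 7 1]
t=19: x=[16.2400 39.5500 19.0200 0.1900 0.0700 6.8700 1.0600] k=[19 38 22 4 0 3 3]
t=20: x=[19.1900 37.6500 21.9800 4.1400 0.0700 2.9700 3.0000] k=[14 36 17 5 0 5 3]
t=21: x=[14.2200 35.5900 17.0700 5.0700 0.1000 4.9300 3.0200] k=[14 36 16 4 5 1 6]
t=22: x=[14.2200 35.5800 16.0800 4.1300 4.9500 1.0900 5.9500] k=[10 39 18 1 10 0 1]
t=23: x=[10.2900 38.5000 18.0400 1.2600 9.8100 0.1100 0.9900] k=[14 39 20 5 11 0 6]
t=24: x=[14.2500 38.5600 20.0400 5.2100 10.8300 0.1700 5.9400] k=[12 42 21 9 14 5 3]

[0.1319, 0.4615, 0.2308, 0.0989, 0.1538, 0.0549, 0.0330]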